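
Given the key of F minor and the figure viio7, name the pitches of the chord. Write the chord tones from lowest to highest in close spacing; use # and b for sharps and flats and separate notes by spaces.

E G Bb Db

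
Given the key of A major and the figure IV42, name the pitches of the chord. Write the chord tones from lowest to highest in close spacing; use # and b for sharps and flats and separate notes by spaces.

C# D F# A

In A major, the subdominant is D, and the diatonic chord built there is a major seventh chord.
Stacking thirds from D gives D-F#-A-C#.
The figured bass 42 indicates third inversion, placing the seventh (C#) in the bass: C#-D-F#-A.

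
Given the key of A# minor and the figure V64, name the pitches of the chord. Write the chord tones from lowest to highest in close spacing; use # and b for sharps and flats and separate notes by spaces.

B# E# G##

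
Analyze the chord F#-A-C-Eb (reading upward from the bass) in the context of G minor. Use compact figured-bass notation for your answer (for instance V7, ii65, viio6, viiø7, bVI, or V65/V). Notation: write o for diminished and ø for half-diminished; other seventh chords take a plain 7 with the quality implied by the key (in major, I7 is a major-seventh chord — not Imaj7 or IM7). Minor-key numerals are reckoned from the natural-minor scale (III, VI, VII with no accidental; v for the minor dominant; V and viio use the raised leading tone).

viio7

The pitches F#-A-C-Eb form a fully diminished seventh chord rooted on F#.
In G minor, F# is the leading tone; the diatonic fully diminished seventh chord there is viio7.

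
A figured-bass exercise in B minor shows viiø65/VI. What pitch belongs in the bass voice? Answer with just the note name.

The applied chord viiø65/VI is rooted on F#: F#-A-C-E.
The figure 65 means first inversion — the third is in the bass.

A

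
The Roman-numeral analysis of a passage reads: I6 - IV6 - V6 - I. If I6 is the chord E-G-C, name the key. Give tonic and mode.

C major

The anchor chord is a major triad on C, labeled I6.
If C is scale degree 1 and the mode makes that degree carry a major triad, the tonic is C and the mode is major.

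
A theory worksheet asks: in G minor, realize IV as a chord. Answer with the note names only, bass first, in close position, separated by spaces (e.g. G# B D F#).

C E G

IV is the major subdominant, borrowed from the parallel major. In G minor that root is C.
So the chord is C-E-G, a major triad.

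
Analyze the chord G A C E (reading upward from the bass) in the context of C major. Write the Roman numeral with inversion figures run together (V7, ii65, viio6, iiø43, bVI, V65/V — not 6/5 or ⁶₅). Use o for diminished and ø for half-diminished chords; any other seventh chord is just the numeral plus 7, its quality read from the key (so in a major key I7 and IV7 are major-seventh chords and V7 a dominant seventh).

The pitches A-C-E-G form a minor seventh chord rooted on A.
A is scale degree 6 in C major, and a minor seventh chord on that degree is written vi7.
With G in the bass the chord is in third inversion, so the figured bass is 42.

vi42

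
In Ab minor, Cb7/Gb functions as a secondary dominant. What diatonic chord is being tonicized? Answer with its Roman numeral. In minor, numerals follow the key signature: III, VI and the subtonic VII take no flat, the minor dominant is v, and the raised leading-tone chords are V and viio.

The chord is a dominant seventh chord on Cb.
A dominant resolves down a perfect fifth: Cb → Fb. In Ab minor, Fb is scale degree 6, i.e. VI.

VI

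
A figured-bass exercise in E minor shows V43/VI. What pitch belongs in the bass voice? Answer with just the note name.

The applied chord V43/VI is rooted on G: G-B-D-F.
The figure 43 means second inversion — the fifth is in the bass.

D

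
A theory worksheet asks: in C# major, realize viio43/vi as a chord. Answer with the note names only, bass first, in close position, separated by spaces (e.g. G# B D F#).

D# F# G## B#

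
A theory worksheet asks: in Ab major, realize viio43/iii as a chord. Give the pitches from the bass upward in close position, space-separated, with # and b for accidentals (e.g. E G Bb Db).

viio43/iii is a secondary leading-tone chord. The target iii is C in Ab major; the applied chord is rooted a semitone below, on B.
Building a fully diminished seventh chord on B gives B-D-F-Ab.
The figured bass 43 indicates second inversion, placing the fifth (F) in the bass: F-Ab-B-D.

F Ab B D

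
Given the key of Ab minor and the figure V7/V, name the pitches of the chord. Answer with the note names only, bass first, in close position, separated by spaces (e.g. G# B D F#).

Bb D F Ab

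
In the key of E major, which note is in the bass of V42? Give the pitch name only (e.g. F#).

A

V in E major has root B; the chord is B-D#-F#-A.
The figure 42 means third inversion — the seventh is in the bass.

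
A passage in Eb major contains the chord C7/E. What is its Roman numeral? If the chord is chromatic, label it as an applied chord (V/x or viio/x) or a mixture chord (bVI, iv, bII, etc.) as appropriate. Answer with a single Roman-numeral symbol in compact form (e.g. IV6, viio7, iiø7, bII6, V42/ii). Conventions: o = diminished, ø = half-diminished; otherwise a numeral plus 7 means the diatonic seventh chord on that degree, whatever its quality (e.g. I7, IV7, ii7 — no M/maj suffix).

V65/ii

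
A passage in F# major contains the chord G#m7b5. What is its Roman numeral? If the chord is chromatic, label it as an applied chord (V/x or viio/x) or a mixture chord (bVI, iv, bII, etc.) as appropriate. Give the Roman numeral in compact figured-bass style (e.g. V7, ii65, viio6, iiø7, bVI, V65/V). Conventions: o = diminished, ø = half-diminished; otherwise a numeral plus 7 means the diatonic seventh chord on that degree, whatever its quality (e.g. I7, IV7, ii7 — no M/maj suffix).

Stacked in thirds the chord is G#-B-D-F#: a half-diminished seventh chord on G#.
G# is the second degree of F# major. This is the half-diminished supertonic seventh, borrowed from the parallel minor.

iiø7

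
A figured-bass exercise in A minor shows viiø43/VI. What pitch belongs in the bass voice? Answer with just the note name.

The applied chord viiø43/VI is rooted on E: E-G-Bb-D.
The figure 43 means second inversion — the fifth is in the bass.

Bb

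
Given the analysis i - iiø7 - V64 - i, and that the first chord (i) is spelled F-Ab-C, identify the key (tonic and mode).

The chord Fm is a minor triad rooted on F; its label is i.
If F is scale degree 1 and the mode makes that degree carry a minor triad, the tonic is F and the mode is minor.

F minor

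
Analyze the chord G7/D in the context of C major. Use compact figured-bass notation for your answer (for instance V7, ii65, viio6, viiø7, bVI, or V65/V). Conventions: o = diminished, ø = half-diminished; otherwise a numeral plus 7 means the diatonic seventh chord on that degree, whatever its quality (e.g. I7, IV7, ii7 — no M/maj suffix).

V43

The pitches G-B-D-F form a dominant seventh chord rooted on G.
In C major, G is the dominant; the diatonic dominant seventh chord there is V7.
With D in the bass the chord is in second inversion, so the figured bass is 43.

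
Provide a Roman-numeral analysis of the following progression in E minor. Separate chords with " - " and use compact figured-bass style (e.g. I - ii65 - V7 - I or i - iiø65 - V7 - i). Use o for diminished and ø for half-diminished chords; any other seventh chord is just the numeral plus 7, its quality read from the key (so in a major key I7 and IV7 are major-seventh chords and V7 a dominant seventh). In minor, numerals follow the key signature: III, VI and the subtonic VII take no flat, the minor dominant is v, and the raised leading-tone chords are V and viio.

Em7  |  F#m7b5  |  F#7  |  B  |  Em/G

i7 - iiø7 - V7/V - V - i6

Em7: root E is the tonic; minor seventh chord there is i7.
F#m7b5: half-diminished seventh chord on F# = scale degree 2 → iiø7.
F#7: a dominant seventh chord on F#, the applied dominant of V → V7/V.
B: root B is the dominant; major triad there is V.
Em/G: root E is the tonic; minor triad there is i6.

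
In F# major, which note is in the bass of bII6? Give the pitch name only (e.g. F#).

bII in F# major has root G; the chord is G-B-D.
The figure 6 means first inversion — the third is in the bass.

B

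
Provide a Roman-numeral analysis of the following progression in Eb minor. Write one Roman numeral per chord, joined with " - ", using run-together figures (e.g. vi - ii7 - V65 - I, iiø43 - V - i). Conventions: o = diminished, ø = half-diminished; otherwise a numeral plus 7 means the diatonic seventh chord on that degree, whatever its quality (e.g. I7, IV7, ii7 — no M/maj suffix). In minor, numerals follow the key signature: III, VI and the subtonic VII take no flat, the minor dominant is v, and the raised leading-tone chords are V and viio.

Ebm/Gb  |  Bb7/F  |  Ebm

i6 - V43 - i

Ebm/Gb: root Eb is the tonic; minor triad there is i6.
Bb7/F: dominant seventh chord on Bb = scale degree 5 → V43.
Ebm: root Eb is the tonic; minor triad there is i.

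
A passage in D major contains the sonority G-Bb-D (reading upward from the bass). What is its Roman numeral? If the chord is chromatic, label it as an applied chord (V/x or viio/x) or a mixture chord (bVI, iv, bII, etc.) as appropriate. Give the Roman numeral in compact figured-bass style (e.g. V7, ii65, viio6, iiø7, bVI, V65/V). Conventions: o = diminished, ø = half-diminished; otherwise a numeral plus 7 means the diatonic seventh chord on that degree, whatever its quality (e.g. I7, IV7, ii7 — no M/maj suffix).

iv

Stacked in thirds the chord is G-Bb-D: a minor triad on G.
G is the fourth degree of D major. This is the minor subdominant, borrowed from the parallel minor.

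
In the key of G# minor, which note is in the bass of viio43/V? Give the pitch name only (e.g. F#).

The applied chord viio43/V is rooted on C##: C##-E#-G#-B.
The figure 43 means second inversion — the fifth is in the bass.

G#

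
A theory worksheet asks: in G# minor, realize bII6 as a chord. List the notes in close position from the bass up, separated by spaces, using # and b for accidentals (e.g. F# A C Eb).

C# E A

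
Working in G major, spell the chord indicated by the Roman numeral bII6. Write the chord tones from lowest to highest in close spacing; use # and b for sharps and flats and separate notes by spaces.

C Eb Ab

bII6 is the Neapolitan sixth — a major triad on the lowered second degree, here in its customary first inversion. In G major that root is Ab.
So the chord is Ab-C-Eb, a major triad.
With the 6 figure the chord is in first inversion; from the bass C upward in close position it reads C-Eb-Ab.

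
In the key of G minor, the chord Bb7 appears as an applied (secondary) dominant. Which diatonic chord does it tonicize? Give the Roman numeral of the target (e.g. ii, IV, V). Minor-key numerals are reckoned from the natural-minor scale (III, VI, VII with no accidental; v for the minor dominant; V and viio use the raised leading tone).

VI

The chord is a dominant seventh chord on Bb.
A dominant resolves down a perfect fifth: Bb → Eb. In G minor, Eb is scale degree 6, i.e. VI.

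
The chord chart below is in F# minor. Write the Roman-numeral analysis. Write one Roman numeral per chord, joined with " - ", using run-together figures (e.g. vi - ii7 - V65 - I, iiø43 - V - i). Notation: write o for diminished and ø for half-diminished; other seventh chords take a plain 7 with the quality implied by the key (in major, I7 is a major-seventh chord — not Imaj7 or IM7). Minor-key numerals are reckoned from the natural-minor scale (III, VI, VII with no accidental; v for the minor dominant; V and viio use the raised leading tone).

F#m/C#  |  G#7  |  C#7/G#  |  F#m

i64 - V7/V - V43 - i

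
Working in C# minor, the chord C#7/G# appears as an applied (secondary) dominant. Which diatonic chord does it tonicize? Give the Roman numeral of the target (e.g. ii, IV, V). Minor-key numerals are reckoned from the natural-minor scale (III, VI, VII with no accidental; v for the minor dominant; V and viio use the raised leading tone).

The chord is a dominant seventh chord on C#.
A dominant resolves down a perfect fifth: C# → F#. In C# minor, F# is scale degree 4, i.e. iv.

iv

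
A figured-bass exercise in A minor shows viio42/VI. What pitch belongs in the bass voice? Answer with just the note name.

Db

The applied chord viio42/VI is rooted on E: E-G-Bb-Db.
The figure 42 means third inversion — the seventh is in the bass.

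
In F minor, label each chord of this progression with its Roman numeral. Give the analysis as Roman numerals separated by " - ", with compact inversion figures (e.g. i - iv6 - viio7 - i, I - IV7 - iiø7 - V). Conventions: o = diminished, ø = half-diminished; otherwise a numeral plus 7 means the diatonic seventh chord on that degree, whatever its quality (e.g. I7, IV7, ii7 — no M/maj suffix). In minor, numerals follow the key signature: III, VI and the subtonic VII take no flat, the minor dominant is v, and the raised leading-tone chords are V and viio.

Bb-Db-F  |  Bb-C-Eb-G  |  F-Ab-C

iv - v42 - i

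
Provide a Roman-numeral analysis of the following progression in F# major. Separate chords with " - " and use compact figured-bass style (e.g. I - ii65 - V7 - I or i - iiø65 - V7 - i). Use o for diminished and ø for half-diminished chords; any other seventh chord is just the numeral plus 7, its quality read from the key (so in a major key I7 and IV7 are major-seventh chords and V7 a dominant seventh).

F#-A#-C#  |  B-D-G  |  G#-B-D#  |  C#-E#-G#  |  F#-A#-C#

I - bII6 - ii - V - I

F#-A#-C#: root F# is the tonic; major triad there is I.
B-D-G: major triad on G — chromatic; G is the lowered second degree, so this is the Neapolitan sixth, bII6 (third, B, in the bass — hence the 6).
G#-B-D# has root G#, degree 2 in F# major, so ii.
C#-E#-G#: major triad on C# = scale degree 5 → V.
F#-A#-C#: root F# is the tonic; major triad there is I.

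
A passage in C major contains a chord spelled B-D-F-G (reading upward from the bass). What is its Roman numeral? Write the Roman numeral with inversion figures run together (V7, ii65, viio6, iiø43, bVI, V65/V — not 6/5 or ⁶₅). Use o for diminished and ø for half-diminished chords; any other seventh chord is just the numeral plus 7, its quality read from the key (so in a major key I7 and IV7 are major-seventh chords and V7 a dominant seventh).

V65

The pitches G-B-D-F form a dominant seventh chord rooted on G.
In C major, G is the dominant; the diatonic dominant seventh chord there is V7.
With B in the bass the chord is in first inversion, so the figured bass is 65.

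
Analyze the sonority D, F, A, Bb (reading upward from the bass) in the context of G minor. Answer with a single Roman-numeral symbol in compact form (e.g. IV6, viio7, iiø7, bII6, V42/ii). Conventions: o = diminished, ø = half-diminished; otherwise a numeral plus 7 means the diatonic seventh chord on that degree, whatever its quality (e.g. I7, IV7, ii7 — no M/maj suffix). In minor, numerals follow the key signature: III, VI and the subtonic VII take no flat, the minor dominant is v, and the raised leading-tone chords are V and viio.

III65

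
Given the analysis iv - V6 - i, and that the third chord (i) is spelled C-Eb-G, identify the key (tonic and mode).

The chord Cm is a minor triad rooted on C; its label is i.
If C is scale degree 1 and the mode makes that degree carry a minor triad, the tonic is C and the mode is minor.

C minor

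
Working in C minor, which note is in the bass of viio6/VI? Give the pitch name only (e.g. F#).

Bb

The applied chord viio6/VI is rooted on G: G-Bb-Db.
The figure 6 means first inversion — the third is in the bass.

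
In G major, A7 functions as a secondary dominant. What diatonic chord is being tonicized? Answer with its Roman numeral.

The chord is a dominant seventh chord on A.
A dominant resolves down a perfect fifth: A → D. In G major, D is scale degree 5, i.e. V.

V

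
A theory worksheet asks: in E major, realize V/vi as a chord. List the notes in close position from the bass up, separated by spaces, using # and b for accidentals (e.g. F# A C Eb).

G# B# D#

V/vi is a secondary dominant — the dominant triad of vi. vi in E major is C#, so the applied chord's root is G#, a perfect fifth above.
Building a major triad on G# gives G#-B#-D#.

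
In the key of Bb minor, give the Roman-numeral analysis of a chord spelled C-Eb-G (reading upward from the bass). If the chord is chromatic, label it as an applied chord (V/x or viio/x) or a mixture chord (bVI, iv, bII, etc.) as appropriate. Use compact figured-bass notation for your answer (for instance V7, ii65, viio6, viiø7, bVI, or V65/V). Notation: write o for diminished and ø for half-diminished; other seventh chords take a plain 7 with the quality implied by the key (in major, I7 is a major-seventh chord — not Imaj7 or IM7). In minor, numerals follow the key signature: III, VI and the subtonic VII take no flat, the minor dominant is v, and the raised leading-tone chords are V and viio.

ii

Stacked in thirds the chord is C-Eb-G: a minor triad on C.
C is the second degree of Bb minor. This is the minor supertonic, borrowed from the parallel major (the Dorian ii).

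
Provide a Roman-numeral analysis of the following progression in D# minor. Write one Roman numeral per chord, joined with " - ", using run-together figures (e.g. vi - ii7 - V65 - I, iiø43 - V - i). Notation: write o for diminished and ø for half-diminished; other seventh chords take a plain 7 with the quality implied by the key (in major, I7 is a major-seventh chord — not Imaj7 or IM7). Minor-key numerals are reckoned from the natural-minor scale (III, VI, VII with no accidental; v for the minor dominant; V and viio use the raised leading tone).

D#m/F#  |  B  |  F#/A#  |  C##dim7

i6 - VI - III6 - viio7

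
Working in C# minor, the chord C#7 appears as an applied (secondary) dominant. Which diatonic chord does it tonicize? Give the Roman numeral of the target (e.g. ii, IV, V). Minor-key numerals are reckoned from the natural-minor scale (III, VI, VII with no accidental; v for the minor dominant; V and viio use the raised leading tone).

iv

The chord is a dominant seventh chord on C#.
A dominant resolves down a perfect fifth: C# → F#. In C# minor, F# is scale degree 4, i.e. iv.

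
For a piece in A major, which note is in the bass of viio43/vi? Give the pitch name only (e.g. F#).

The applied chord viio43/vi is rooted on E#: E#-G#-B-D.
The figure 43 means second inversion — the fifth is in the bass.

B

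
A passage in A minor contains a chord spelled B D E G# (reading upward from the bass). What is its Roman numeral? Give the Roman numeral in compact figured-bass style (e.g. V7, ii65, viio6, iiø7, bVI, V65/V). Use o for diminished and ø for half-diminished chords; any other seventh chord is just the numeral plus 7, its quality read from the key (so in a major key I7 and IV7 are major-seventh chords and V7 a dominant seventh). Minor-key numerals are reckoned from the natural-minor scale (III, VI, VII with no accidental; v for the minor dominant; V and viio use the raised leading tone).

The pitches E-G#-B-D form a dominant seventh chord rooted on E.
In A minor, E is the dominant; the diatonic dominant seventh chord there is V7.
With B in the bass the chord is in second inversion, so the figured bass is 43.

V43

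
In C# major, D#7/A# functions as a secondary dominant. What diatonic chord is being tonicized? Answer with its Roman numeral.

V

The chord is a dominant seventh chord on D#.
A dominant resolves down a perfect fifth: D# → G#. In C# major, G# is scale degree 5, i.e. V.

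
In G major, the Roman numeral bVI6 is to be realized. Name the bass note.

G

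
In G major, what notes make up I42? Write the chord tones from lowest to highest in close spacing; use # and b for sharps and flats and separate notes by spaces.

The numeral's case and figure indicate a major seventh chord. In G major its root, the tonic, is G.
Stacking thirds from G gives G-B-D-F#.
With the 42 figure the chord is in third inversion; from the bass F# upward in close position it reads F#-G-B-D.

F# G B D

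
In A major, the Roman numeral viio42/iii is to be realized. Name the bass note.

The applied chord viio42/iii is rooted on B#: B#-D#-F#-A.
The figure 42 means third inversion — the seventh is in the bass.

A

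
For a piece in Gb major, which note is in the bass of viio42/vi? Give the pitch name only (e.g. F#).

The applied chord viio42/vi is rooted on D: D-F-Ab-Cb.
The figure 42 means third inversion — the seventh is in the bass.

Cb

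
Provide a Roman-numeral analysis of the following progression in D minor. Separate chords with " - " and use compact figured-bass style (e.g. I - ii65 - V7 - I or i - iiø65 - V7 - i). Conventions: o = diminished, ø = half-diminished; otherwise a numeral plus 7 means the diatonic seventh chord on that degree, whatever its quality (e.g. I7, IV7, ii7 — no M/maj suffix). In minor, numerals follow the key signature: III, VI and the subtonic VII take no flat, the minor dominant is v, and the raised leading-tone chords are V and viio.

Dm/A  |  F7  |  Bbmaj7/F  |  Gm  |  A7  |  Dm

i64 - V7/VI - VI43 - iv - V7 - i

Dm/A has root D, degree 1 in D minor, so i64.
F7 is the secondary dominant of VI (dominant seventh chord on F): V7/VI.
Bbmaj7/F has root Bb, degree 6 in D minor, so VI43.
Gm: root G is the subdominant; minor triad there is iv.
A7: root A is the dominant; dominant seventh chord there is V7.
Dm has root D, degree 1 in D minor, so i.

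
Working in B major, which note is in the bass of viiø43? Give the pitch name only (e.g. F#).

E

viiø in B major has root A#; the chord is A#-C#-E-G#.
The figure 43 means second inversion — the fifth is in the bass.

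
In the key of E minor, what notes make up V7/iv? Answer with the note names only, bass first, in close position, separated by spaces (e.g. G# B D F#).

The slash means an applied dominant: we want the dominant of iv. In E minor, iv is A minor, and its dominant is built on E.
Building a dominant seventh chord on E gives E-G#-B-D.

E G# B D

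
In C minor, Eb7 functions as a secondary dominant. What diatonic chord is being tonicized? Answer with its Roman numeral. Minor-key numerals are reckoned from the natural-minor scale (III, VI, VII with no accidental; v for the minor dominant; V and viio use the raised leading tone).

The chord is a dominant seventh chord on Eb.
A dominant resolves down a perfect fifth: Eb → Ab. In C minor, Ab is scale degree 6, i.e. VI.

VI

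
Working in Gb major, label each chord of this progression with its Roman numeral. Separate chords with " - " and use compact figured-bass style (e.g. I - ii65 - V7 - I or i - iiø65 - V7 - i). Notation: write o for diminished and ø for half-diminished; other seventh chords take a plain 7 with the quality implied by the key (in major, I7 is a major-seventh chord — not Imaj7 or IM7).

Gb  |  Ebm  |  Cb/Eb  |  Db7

Gb: major triad on Gb = scale degree 1 → I.
Ebm: minor triad on Eb = scale degree 6 → vi.
Cb/Eb: root Cb is the subdominant; major triad there is IV6.
Db7 has root Db, degree 5 in Gb major, so V7.

I - vi - IV6 - V7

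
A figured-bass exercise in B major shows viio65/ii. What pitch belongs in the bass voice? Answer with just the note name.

The applied chord viio65/ii is rooted on B#: B#-D#-F#-A.
The figure 65 means first inversion — the third is in the bass.

D#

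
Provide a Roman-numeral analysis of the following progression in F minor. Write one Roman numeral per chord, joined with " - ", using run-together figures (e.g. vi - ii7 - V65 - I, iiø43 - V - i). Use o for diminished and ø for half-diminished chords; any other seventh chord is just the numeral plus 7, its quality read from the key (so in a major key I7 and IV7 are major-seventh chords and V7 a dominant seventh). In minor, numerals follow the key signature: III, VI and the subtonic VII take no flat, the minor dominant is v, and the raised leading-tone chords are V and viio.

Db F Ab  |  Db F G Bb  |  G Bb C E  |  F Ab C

Db-F-Ab: major triad on Db = scale degree 6 → VI.
Db-F-G-Bb: root G is the supertonic; half-diminished seventh chord there is iiø43.
G-Bb-C-E: dominant seventh chord on C = scale degree 5 → V43.
F-Ab-C: root F is the tonic; minor triad there is i.

VI - iiø43 - V43 - i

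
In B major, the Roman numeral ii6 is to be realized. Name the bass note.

E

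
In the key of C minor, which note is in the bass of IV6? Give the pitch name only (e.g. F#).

A

IV in C minor has root F; the chord is F-A-C.
The figure 6 means first inversion — the third is in the bass.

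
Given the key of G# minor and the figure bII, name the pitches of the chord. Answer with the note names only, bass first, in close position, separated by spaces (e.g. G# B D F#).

A C# E

Scale degree 2 in G# minor is A#; lowering it a half step gives A. bII is the Neapolitan chord — a major triad on the lowered second degree.
So the chord is A-C#-E.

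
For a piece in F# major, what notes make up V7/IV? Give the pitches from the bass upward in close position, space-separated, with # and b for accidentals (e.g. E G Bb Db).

F# A# C# E

The slash means an applied dominant: we want the dominant of IV. In F# major, IV is B major, and its dominant is built on F#.
Building a dominant seventh chord on F# gives F#-A#-C#-E.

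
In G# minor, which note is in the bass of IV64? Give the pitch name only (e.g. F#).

IV in G# minor has root C#; the chord is C#-E#-G#.
The figure 64 means second inversion — the fifth is in the bass.

G#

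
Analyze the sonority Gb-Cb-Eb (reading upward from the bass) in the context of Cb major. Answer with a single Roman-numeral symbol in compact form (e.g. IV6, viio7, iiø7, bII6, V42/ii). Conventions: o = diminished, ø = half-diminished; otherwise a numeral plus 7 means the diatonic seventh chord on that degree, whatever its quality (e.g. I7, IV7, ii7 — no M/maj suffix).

I64

Stacked in thirds the chord is Cb-Eb-Gb: a major triad on Cb.
Cb is scale degree 1 in Cb major, and a major triad on that degree is written I.
With Gb in the bass the chord is in second inversion, so the figured bass is 64.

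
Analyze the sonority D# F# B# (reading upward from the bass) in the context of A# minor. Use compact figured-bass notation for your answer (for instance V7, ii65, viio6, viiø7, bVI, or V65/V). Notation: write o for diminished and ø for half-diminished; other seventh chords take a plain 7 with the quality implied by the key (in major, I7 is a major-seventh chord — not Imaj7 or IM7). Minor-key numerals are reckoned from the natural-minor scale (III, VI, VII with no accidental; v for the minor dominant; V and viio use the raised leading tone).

iio6

Stacked in thirds the chord is B#-D#-F#: a diminished triad on B#.
In A# minor, B# is the supertonic; the diatonic diminished triad there is iio.
With D# in the bass the chord is in first inversion, so the figured bass is 6.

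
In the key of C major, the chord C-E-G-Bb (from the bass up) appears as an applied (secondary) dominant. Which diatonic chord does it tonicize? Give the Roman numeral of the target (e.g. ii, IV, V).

IV

The chord is a dominant seventh chord on C.
A dominant resolves down a perfect fifth: C → F. In C major, F is scale degree 4, i.e. IV.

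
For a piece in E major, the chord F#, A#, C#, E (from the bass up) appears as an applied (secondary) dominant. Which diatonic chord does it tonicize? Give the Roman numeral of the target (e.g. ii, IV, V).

The chord is a dominant seventh chord on F#.
A dominant resolves down a perfect fifth: F# → B. In E major, B is scale degree 5, i.e. V.

V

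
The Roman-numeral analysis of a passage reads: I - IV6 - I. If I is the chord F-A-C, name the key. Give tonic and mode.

F major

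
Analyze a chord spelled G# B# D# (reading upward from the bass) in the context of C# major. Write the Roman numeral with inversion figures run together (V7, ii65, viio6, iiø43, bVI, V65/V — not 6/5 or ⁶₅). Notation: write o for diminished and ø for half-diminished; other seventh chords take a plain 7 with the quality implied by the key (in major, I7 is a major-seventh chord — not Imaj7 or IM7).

V

The pitches G#-B#-D# form a major triad rooted on G#.
G# is scale degree 5 in C# major, and a major triad on that degree is written V.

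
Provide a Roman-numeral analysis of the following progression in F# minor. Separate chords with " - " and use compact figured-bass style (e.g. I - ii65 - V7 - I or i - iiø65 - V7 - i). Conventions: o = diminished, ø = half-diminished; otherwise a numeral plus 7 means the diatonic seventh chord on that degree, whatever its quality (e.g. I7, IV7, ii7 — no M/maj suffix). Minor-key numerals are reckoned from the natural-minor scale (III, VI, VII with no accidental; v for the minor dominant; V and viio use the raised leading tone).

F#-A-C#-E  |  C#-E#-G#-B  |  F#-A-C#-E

i7 - V7 - i7

F#-A-C#-E: minor seventh chord on F# = scale degree 1 → i7.
C#-E#-G#-B: root C# is the dominant; dominant seventh chord there is V7.
F#-A-C#-E: minor seventh chord on F# = scale degree 1 → i7.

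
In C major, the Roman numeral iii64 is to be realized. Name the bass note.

B

iii in C major has root E; the chord is E-G-B.
The figure 64 means second inversion — the fifth is in the bass.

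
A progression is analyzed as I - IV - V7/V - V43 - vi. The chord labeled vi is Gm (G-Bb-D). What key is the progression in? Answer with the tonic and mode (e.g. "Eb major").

Bb major

The anchor chord is a minor triad on G, labeled vi.
If G is scale degree 6 and the mode makes that degree carry a minor triad, the tonic is Bb and the mode is major.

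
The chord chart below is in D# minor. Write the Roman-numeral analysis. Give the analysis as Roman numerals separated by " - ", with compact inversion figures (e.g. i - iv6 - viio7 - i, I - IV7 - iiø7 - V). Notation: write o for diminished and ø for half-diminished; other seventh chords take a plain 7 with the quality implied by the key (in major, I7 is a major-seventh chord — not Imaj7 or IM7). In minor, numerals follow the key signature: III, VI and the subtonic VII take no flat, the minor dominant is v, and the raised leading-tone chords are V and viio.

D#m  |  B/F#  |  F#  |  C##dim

i - VI64 - III - viio

D#m: root D# is the tonic; minor triad there is i.
B/F#: root B is the submediant; major triad there is VI64.
F# has root F#, degree 3 in D# minor, so III.
C##dim: diminished triad on C## = scale degree 7 → viio.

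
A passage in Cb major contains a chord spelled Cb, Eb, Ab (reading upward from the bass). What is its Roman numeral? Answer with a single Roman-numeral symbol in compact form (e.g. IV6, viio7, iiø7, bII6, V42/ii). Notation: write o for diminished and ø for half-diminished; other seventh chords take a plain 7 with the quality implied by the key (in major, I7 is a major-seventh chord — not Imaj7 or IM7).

Stacked in thirds the chord is Ab-Cb-Eb: a minor triad on Ab.
Ab is scale degree 6 in Cb major, and a minor triad on that degree is written vi.
With Cb in the bass the chord is in first inversion, so the figured bass is 6.

vi6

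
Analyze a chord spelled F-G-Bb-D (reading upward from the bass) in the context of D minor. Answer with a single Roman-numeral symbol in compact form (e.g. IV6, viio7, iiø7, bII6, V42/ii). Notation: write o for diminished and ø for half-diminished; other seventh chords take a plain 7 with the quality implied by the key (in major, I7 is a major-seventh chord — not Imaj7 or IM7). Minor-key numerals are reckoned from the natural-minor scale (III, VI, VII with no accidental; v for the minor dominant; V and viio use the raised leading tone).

iv42

Stacked in thirds the chord is G-Bb-D-F: a minor seventh chord on G.
G is scale degree 4 in D minor, and a minor seventh chord on that degree is written iv7.
With F in the bass the chord is in third inversion, so the figured bass is 42.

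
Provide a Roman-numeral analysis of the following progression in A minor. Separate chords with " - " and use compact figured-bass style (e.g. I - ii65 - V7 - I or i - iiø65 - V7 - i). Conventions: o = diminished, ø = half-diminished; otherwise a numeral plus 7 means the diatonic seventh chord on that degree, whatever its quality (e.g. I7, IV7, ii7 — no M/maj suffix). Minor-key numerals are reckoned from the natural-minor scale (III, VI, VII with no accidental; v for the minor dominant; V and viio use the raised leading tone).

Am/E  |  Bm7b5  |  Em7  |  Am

Am/E has root A, degree 1 in A minor, so i64.
Bm7b5 has root B, degree 2 in A minor, so iiø7.
Em7: minor seventh chord on E = scale degree 5 → v7.
Am: root A is the tonic; minor triad there is i.

i64 - iiø7 - v7 - i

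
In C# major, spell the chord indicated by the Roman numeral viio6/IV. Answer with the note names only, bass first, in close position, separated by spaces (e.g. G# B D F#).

G# B E#

viio6/IV is a secondary leading-tone chord. The target IV is F# in C# major; the applied chord is rooted a semitone below, on E#.
Building a diminished triad on E# gives E#-G#-B.
With the 6 figure the chord is in first inversion; from the bass G# upward in close position it reads G#-B-E#.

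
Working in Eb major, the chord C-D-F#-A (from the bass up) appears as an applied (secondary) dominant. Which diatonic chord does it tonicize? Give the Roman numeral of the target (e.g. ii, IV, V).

The chord is a dominant seventh chord on D.
A dominant resolves down a perfect fifth: D → G. In Eb major, G is scale degree 3, i.e. iii.

iii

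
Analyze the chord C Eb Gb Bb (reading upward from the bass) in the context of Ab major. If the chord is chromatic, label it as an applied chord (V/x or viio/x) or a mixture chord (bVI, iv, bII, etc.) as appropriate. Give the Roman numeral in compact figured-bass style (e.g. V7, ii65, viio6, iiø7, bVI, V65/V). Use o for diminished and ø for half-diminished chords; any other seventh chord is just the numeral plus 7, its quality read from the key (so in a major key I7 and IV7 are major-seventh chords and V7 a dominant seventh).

viiø7/IV

The pitches C-Eb-Gb-Bb form a half-diminished seventh chord rooted on C.
C sits a half step below Db (IV in Ab major); a diminished chord there is the applied leading-tone chord of IV.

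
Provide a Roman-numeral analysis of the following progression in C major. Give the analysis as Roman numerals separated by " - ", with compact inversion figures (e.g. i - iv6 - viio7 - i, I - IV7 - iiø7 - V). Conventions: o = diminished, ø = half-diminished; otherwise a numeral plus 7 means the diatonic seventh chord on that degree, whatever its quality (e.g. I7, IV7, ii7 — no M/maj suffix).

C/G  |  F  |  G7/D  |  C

I64 - IV - V43 - I

C/G: root C is the tonic; major triad there is I64.
F has root F, degree 4 in C major, so IV.
G7/D: root G is the dominant; dominant seventh chord there is V43.
C: major triad on C = scale degree 1 → I.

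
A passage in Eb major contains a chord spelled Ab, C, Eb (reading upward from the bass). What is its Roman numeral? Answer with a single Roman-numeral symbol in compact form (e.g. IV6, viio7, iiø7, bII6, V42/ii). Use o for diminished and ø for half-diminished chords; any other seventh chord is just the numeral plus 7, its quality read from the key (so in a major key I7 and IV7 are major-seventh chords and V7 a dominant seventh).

IV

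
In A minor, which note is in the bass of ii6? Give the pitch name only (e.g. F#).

D

ii in A minor has root B; the chord is B-D-F#.
The figure 6 means first inversion — the third is in the bass.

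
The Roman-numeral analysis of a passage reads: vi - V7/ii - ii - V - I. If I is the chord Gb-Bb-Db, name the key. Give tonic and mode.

The anchor chord is a major triad on Gb, labeled I.
If Gb is scale degree 1 and the mode makes that degree carry a major triad, the tonic is Gb and the mode is major.

Gb major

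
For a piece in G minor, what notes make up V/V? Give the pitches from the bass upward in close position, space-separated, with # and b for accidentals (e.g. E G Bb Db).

The slash means an applied dominant: we want the dominant of V. In G minor, V is D major, and its dominant is built on A.
Building a major triad on A gives A-C#-E.

A C# E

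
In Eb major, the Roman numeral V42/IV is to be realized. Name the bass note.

Db

The applied chord V42/IV is rooted on Eb: Eb-G-Bb-Db.
The figure 42 means third inversion — the seventh is in the bass.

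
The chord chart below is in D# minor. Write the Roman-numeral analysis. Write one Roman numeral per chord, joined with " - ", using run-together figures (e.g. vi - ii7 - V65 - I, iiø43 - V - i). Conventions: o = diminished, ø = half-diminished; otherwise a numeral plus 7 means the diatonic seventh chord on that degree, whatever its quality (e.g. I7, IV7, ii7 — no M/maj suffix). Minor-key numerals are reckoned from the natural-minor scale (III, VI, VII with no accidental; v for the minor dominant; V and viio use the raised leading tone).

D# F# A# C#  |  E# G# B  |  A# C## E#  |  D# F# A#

D#-F#-A#-C#: minor seventh chord on D# = scale degree 1 → i7.
E#-G#-B: diminished triad on E# = scale degree 2 → iio.
A#-C##-E#: root A# is the dominant; major triad there is V.
D#-F#-A#: minor triad on D# = scale degree 1 → i.

i7 - iio - V - i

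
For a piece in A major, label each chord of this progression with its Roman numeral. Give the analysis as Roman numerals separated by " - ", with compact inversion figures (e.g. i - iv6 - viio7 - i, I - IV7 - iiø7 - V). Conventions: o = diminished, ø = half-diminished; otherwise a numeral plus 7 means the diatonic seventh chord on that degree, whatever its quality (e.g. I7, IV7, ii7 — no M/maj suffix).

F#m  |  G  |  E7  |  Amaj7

F#m: root F# is the submediant; minor triad there is vi.
G is non-diatonic — bVII, a mixture chord from A minor.
E7: root E is the dominant; dominant seventh chord there is V7.
Amaj7 has root A, degree 1 in A major, so I7.

vi - bVII - V7 - I7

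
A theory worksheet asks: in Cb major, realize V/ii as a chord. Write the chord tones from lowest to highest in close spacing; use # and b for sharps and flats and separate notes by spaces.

V/ii is a secondary dominant — the dominant triad of ii. ii in Cb major is Db, so the applied chord's root is Ab, a perfect fifth above.
Building a major triad on Ab gives Ab-C-Eb.

Ab C Eb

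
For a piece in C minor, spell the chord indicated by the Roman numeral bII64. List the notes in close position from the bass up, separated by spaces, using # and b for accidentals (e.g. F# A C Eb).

Ab Db F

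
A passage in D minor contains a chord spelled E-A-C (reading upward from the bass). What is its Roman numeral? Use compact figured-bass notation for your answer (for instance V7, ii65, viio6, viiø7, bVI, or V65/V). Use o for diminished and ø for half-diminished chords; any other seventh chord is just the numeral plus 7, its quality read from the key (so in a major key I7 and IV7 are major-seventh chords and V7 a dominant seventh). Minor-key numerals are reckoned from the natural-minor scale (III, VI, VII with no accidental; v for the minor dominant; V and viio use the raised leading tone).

Stacked in thirds the chord is A-C-E: a minor triad on A.
A is scale degree 5 in D minor, and a minor triad on that degree is written v.
With E in the bass the chord is in second inversion, so the figured bass is 64.

v64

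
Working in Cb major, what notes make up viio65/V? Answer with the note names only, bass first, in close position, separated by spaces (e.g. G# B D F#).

The slash marks an applied leading-tone chord: viio of V. In Cb major, V is Gb, so the leading tone to it is F, a half step below.
Building a fully diminished seventh chord on F gives F-Ab-Cb-Ebb.
With the 65 figure the chord is in first inversion; from the bass Ab upward in close position it reads Ab-Cb-Ebb-F.

Ab Cb Ebb F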